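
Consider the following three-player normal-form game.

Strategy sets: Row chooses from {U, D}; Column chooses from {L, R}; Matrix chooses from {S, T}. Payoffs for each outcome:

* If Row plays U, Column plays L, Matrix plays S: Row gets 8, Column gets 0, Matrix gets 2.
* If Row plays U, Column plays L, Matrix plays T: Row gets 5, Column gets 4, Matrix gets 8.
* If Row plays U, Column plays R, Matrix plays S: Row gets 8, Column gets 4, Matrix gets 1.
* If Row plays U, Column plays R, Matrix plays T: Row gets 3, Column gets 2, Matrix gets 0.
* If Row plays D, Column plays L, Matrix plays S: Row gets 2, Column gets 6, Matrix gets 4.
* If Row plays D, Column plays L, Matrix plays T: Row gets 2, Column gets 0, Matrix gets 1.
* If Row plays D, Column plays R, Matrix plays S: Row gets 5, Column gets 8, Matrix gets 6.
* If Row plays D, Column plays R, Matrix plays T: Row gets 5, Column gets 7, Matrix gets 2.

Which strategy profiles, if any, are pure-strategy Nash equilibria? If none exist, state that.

(U, L, T), (U, R, S)

(U, L, S): Column can switch to R (0 → 4). Not NE.
(U, L, T): Row gets 5, best alternative 2; Column gets 4, best alternative 2; Matrix gets 8, best alternative 2. No profitable deviation — NE.
(U, R, S): Row gets 8, best alternative 5; Column gets 4, best alternative 0; Matrix gets 1, best alternative 0. No profitable deviation — NE.
(U, R, T): Row can switch to D (3 → 5). Not NE.
(D, L, S): Row can switch to U (2 → 8). Not NE.
(D, L, T): Row can switch to U (2 → 5). Not NE.
(D, R, S): Row can switch to U (5 → 8). Not NE.
(D, R, T): Matrix can switch to S (2 → 6). Not NE.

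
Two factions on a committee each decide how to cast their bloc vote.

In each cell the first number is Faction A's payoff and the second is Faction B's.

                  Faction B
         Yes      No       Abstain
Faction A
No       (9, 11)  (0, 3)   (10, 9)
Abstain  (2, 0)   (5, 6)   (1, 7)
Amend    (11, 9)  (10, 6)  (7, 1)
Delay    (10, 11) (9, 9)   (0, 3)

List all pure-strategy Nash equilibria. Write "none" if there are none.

Faction A against Yes: payoffs 9, 2, 11, 10 → best response Amend.
Faction A against No: payoffs 0, 5, 10, 9 → best response Amend.
Faction A against Abstain: payoffs 10, 1, 7, 0 → best response No.
Faction B against No: payoffs 11, 3, 9 → best response Yes.
Faction B against Abstain: payoffs 0, 6, 7 → best response Abstain.
Faction B against Amend: payoffs 9, 6, 1 → best response Yes.
Faction B against Delay: payoffs 11, 9, 3 → best response Yes.
Mutual best responses: (Amend, Yes).

The unique pure-strategy Nash equilibrium is (Amend, Yes).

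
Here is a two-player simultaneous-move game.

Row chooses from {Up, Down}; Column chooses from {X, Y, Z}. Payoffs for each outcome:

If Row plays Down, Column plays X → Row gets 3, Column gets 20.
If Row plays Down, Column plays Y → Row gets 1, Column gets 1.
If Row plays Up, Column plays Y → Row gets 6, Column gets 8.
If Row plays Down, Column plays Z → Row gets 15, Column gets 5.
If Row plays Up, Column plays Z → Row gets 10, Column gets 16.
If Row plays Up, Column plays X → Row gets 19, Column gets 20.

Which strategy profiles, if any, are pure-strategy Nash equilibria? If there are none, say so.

Mark each player's best response to every combination of opponents' strategies; a profile where every player is best-responding is a pure Nash equilibrium.
Row against X: payoffs 19, 3 → best response Up.
Row against Y: payoffs 6, 1 → best response Up.
Row against Z: payoffs 10, 15 → best response Down.
Column against Up: payoffs 20, 8, 16 → best response X.
Column against Down: payoffs 20, 1, 5 → best response X.
Mutual best responses: (Up, X).

Pure NE: (Up, X)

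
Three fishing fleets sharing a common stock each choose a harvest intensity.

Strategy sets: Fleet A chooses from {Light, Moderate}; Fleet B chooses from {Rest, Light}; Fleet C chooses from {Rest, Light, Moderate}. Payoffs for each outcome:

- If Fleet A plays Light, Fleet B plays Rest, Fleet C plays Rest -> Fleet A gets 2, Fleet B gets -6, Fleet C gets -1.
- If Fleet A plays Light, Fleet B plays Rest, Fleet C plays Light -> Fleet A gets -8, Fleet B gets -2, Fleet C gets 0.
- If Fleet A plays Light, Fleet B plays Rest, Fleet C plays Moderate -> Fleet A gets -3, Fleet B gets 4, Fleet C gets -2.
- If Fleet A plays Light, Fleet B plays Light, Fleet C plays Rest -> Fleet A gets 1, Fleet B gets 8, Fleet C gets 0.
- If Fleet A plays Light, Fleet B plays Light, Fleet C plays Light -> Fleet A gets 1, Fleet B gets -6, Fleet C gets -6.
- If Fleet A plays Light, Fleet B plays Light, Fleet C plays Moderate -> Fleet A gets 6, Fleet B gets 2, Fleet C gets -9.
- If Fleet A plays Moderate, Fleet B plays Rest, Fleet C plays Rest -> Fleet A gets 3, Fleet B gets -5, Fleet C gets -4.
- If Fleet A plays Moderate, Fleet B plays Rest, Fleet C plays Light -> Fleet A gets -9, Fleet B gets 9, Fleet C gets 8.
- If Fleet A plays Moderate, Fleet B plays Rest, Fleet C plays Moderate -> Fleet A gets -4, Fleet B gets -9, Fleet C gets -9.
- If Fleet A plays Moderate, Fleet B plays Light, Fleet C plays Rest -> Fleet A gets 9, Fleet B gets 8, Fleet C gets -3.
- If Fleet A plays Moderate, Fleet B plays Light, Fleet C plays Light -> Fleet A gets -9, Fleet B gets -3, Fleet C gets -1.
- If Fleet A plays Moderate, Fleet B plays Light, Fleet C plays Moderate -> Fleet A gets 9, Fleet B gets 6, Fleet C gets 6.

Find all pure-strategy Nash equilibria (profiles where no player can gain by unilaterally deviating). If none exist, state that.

(Light, Rest, Rest): Fleet A can switch to Moderate (2 → 3). Not NE.
(Light, Rest, Light): Fleet A gets -8, best alternative -9; Fleet B gets -2, best alternative -6; Fleet C gets 0, best alternative -1. No profitable deviation — NE.
(Light, Rest, Moderate): Fleet C can switch to Rest (-2 → -1). Not NE.
(Light, Light, Rest): Fleet A can switch to Moderate (1 → 9). Not NE.
(Light, Light, Light): Fleet B can switch to Rest (-6 → -2). Not NE.
(Light, Light, Moderate): Fleet A can switch to Moderate (6 → 9). Not NE.
(Moderate, Rest, Rest): Fleet B can switch to Light (-5 → 8). Not NE.
(Moderate, Rest, Light): Fleet A can switch to Light (-9 → -8). Not NE.
(Moderate, Rest, Moderate): Fleet A can switch to Light (-4 → -3). Not NE.
(Moderate, Light, Rest): Fleet C can switch to Light (-3 → -1). Not NE.
(Moderate, Light, Light): Fleet A can switch to Light (-9 → 1). Not NE.
(Moderate, Light, Moderate): Fleet A gets 9, best alternative 6; Fleet B gets 6, best alternative -9; Fleet C gets 6, best alternative -1. No profitable deviation — NE.

The pure Nash equilibria are (Light, Rest, Light) and (Moderate, Light, Moderate).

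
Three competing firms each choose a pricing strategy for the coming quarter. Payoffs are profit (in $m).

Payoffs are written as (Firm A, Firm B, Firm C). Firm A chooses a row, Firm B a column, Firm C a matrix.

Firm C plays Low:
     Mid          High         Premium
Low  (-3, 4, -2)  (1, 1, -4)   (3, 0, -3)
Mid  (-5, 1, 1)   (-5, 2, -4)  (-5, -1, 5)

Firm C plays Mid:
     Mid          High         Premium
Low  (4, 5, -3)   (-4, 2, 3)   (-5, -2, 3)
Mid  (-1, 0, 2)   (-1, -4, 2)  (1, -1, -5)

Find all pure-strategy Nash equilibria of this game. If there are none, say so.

Pure NE: (Low, Mid, Low)

Mark each player's best response to every combination of opponents' strategies; a profile where every player is best-responding is a pure Nash equilibrium.
Firm A against (Mid, Low): payoffs -3, -5 → best response Low.
Firm A against (Mid, Mid): payoffs 4, -1 → best response Low.
Firm A against (High, Low): payoffs 1, -5 → best response Low.
Firm A against (High, Mid): payoffs -4, -1 → best response Mid.
Firm A against (Premium, Low): payoffs 3, -5 → best response Low.
Firm A against (Premium, Mid): payoffs -5, 1 → best response Mid.
Firm B against (Low, Low): payoffs 4, 1, 0 → best response Mid.
Firm B against (Low, Mid): payoffs 5, 2, -2 → best response Mid.
Firm B against (Mid, Low): payoffs 1, 2, -1 → best response High.
Firm B against (Mid, Mid): payoffs 0, -4, -1 → best response Mid.
Firm C against (Low, Mid): payoffs -2, -3 → best response Low.
Firm C against (Low, High): payoffs -4, 3 → best response Mid.
Firm C against (Low, Premium): payoffs -3, 3 → best response Mid.
Firm C against (Mid, Mid): payoffs 1, 2 → best response Mid.
Firm C against (Mid, High): payoffs -4, 2 → best response Mid.
Firm C against (Mid, Premium): payoffs 5, -5 → best response Low.
Mutual best responses: (Low, Mid, Low).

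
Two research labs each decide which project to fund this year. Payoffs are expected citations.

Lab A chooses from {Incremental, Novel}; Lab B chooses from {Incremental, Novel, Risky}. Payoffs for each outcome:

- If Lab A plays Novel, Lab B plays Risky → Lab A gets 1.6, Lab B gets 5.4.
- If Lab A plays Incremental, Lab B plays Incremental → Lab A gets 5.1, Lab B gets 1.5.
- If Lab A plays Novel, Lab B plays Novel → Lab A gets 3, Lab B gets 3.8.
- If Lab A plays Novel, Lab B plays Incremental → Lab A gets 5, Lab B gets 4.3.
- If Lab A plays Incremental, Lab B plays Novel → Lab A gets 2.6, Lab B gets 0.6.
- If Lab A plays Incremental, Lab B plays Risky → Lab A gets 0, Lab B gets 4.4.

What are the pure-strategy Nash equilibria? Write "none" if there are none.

For each strategy profile, look for a profitable unilateral deviation.
(Incremental, Incremental): Lab B can switch to Risky (1.5 → 4.4). Not NE.
(Incremental, Novel): Lab A can switch to Novel (2.6 → 3). Not NE.
(Incremental, Risky): Lab A can switch to Novel (0 → 1.6). Not NE.
(Novel, Incremental): Lab A can switch to Incremental (5 → 5.1). Not NE.
(Novel, Novel): Lab B can switch to Incremental (3.8 → 4.3). Not NE.
(Novel, Risky): Lab A gets 1.6, best alternative 0; Lab B gets 5.4, best alternative 4.3. No profitable deviation — NE.

(Novel, Risky)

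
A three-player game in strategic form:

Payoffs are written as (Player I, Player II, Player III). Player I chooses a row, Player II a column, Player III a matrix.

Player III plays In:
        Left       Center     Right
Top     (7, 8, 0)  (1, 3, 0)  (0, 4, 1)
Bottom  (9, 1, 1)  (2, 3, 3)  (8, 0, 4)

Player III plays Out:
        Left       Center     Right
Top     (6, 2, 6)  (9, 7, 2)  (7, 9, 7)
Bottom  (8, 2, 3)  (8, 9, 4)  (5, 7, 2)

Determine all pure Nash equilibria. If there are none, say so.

Check each profile: it is a Nash equilibrium iff no player can strictly gain by switching unilaterally.
(Top, Left, In): Player I can switch to Bottom (7 → 9). Not NE.
(Top, Left, Out): Player I can switch to Bottom (6 → 8). Not NE.
(Top, Center, In): Player I can switch to Bottom (1 → 2). Not NE.
(Top, Center, Out): Player II can switch to Right (7 → 9). Not NE.
(Top, Right, In): Player I can switch to Bottom (0 → 8). Not NE.
(Top, Right, Out): Player I gets 7, best alternative 5; Player II gets 9, best alternative 7; Player III gets 7, best alternative 1. No profitable deviation — NE.
(Bottom, Left, In): Player II can switch to Center (1 → 3). Not NE.
(Bottom, Left, Out): Player II can switch to Center (2 → 9). Not NE.
(Bottom, Center, In): Player III can switch to Out (3 → 4). Not NE.
(Bottom, Center, Out): Player I can switch to Top (8 → 9). Not NE.
(Bottom, Right, In): Player II can switch to Left (0 → 1). Not NE.
(The remaining 1 profile has a profitable deviation by the same check.)

Pure NE: (Top, Right, Out)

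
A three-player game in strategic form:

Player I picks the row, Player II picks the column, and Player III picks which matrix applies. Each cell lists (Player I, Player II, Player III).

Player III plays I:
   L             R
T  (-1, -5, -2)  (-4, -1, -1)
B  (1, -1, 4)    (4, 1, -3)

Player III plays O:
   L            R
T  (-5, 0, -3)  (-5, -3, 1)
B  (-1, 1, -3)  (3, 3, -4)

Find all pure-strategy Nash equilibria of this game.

Pure NE: (B, R, I)

Check each profile: it is a Nash equilibrium iff no player can strictly gain by switching unilaterally.
(T, L, I): Player I can switch to B (-1 → 1). Not NE.
(T, L, O): Player I can switch to B (-5 → -1). Not NE.
(T, R, I): Player I can switch to B (-4 → 4). Not NE.
(T, R, O): Player I can switch to B (-5 → 3). Not NE.
(B, L, I): Player II can switch to R (-1 → 1). Not NE.
(B, L, O): Player II can switch to R (1 → 3). Not NE.
(B, R, I): Player I gets 4, best alternative -4; Player II gets 1, best alternative -1; Player III gets -3, best alternative -4. No profitable deviation — NE.
(B, R, O): Player III can switch to I (-4 → -3). Not NE.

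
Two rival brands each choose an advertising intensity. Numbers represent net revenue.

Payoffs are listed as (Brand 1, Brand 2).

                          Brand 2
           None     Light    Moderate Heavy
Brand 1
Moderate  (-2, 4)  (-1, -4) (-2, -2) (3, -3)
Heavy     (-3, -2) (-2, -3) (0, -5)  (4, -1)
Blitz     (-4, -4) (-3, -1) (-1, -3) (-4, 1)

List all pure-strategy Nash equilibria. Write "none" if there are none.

Brand 1 against None: payoffs -2, -3, -4 → best response Moderate.
Brand 1 against Light: payoffs -1, -2, -3 → best response Moderate.
Brand 1 against Moderate: payoffs -2, 0, -1 → best response Heavy.
Brand 1 against Heavy: payoffs 3, 4, -4 → best response Heavy.
Brand 2 against Moderate: payoffs 4, -4, -2, -3 → best response None.
Brand 2 against Heavy: payoffs -2, -3, -5, -1 → best response Heavy.
Brand 2 against Blitz: payoffs -4, -1, -3, 1 → best response Heavy.
Mutual best responses: (Moderate, None); (Heavy, Heavy).

Pure-strategy Nash equilibria: (Moderate, None); (Heavy, Heavy)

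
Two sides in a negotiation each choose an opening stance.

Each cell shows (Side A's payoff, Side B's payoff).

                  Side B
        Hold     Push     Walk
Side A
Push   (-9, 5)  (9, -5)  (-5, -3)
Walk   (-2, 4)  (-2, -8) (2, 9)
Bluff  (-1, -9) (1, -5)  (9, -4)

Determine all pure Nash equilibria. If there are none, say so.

For each strategy profile, look for a profitable unilateral deviation.
(Push, Hold): Side A can switch to Walk (-9 → -2). Not NE.
(Push, Push): Side B can switch to Hold (-5 → 5). Not NE.
(Push, Walk): Side A can switch to Walk (-5 → 2). Not NE.
(Walk, Hold): Side A can switch to Bluff (-2 → -1). Not NE.
(Walk, Push): Side A can switch to Push (-2 → 9). Not NE.
(Walk, Walk): Side A can switch to Bluff (2 → 9). Not NE.
(Bluff, Hold): Side B can switch to Push (-9 → -5). Not NE.
(Bluff, Push): Side A can switch to Push (1 → 9). Not NE.
(Bluff, Walk): Side A gets 9, best alternative 2; Side B gets -4, best alternative -5. No profitable deviation — NE.

(Bluff, Walk)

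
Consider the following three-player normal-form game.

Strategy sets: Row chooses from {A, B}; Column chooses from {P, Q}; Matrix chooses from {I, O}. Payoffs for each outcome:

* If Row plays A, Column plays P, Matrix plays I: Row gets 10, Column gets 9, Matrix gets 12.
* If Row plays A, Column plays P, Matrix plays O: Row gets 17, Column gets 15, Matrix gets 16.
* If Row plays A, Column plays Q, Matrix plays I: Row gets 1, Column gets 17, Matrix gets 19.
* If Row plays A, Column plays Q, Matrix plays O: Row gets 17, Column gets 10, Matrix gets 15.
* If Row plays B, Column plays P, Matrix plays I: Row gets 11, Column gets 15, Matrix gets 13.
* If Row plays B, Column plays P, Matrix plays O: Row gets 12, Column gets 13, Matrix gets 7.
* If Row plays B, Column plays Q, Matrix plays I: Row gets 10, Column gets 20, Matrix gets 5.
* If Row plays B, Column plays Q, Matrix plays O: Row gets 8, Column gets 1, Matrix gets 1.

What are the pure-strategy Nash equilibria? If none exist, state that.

(A, P, I): Row can switch to B (10 → 11). Not NE.
(A, P, O): Row gets 17, best alternative 12; Column gets 15, best alternative 10; Matrix gets 16, best alternative 12. No profitable deviation — NE.
(A, Q, I): Row can switch to B (1 → 10). Not NE.
(A, Q, O): Column can switch to P (10 → 15). Not NE.
(B, P, I): Column can switch to Q (15 → 20). Not NE.
(B, P, O): Row can switch to A (12 → 17). Not NE.
(B, Q, I): Row gets 10, best alternative 1; Column gets 20, best alternative 15; Matrix gets 5, best alternative 1. No profitable deviation — NE.
(B, Q, O): Row can switch to A (8 → 17). Not NE.

The pure Nash equilibria are (A, P, O) and (B, Q, I).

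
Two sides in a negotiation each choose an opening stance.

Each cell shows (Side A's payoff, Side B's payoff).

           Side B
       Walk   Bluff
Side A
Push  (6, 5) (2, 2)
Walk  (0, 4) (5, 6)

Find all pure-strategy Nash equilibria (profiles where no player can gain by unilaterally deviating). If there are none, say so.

Mark each player's best response to every combination of opponents' strategies; a profile where every player is best-responding is a pure Nash equilibrium.
Side A against Walk: payoffs 6, 0 → best response Push.
Side A against Bluff: payoffs 2, 5 → best response Walk.
Side B against Push: payoffs 5, 2 → best response Walk.
Side B against Walk: payoffs 4, 6 → best response Bluff.
Mutual best responses: (Push, Walk); (Walk, Bluff).

The pure Nash equilibria are (Push, Walk), (Walk, Bluff).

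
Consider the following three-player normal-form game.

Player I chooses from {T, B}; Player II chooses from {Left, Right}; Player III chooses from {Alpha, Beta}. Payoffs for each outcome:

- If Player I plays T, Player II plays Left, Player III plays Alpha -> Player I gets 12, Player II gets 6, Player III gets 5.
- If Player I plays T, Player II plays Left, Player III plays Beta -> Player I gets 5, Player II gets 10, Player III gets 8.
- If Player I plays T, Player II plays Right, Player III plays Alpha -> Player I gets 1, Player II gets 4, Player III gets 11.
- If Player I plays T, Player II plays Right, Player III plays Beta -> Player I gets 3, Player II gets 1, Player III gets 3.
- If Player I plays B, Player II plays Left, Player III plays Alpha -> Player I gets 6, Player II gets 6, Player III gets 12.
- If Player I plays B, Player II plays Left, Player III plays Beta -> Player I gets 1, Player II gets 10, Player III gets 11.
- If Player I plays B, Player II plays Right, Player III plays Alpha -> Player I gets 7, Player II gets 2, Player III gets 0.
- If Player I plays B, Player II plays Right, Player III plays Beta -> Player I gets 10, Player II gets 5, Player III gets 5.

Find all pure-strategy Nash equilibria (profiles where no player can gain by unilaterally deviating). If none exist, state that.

Pure NE: (T, Left, Beta)

For each player, find the best response to each opponent profile; mutual best responses are the pure NE.
Player I against (Left, Alpha): payoffs 12, 6 → best response T.
Player I against (Left, Beta): payoffs 5, 1 → best response T.
Player I against (Right, Alpha): payoffs 1, 7 → best response B.
Player I against (Right, Beta): payoffs 3, 10 → best response B.
Player II against (T, Alpha): payoffs 6, 4 → best response Left.
Player II against (T, Beta): payoffs 10, 1 → best response Left.
Player II against (B, Alpha): payoffs 6, 2 → best response Left.
Player II against (B, Beta): payoffs 10, 5 → best response Left.
Player III against (T, Left): payoffs 5, 8 → best response Beta.
Player III against (T, Right): payoffs 11, 3 → best response Alpha.
Player III against (B, Left): payoffs 12, 11 → best response Alpha.
Player III against (B, Right): payoffs 0, 5 → best response Beta.
Mutual best responses: (T, Left, Beta).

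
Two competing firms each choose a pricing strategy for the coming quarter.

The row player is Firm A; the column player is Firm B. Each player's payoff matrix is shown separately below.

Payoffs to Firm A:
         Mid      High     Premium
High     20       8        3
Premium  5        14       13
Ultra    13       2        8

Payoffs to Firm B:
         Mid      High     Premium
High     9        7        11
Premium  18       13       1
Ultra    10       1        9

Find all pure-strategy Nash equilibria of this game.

This game has no pure Nash equilibrium.

Firm A against Mid: payoffs 20, 5, 13 → best response High.
Firm A against High: payoffs 8, 14, 2 → best response Premium.
Firm A against Premium: payoffs 3, 13, 8 → best response Premium.
Firm B against High: payoffs 9, 7, 11 → best response Premium.
Firm B against Premium: payoffs 18, 13, 1 → best response Mid.
Firm B against Ultra: payoffs 10, 1, 9 → best response Mid.
No profile is a mutual best response for all players.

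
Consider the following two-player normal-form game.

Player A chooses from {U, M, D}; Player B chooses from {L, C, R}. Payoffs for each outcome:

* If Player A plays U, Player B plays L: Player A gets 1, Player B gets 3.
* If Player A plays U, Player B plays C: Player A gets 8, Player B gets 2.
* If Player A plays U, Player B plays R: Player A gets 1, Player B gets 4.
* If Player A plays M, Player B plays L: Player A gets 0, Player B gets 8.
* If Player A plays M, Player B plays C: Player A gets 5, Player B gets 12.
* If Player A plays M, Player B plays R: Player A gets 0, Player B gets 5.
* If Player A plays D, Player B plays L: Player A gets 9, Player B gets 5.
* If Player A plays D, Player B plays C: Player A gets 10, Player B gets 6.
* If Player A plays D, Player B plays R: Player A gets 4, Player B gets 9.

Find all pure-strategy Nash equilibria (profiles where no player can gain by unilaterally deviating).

Player A against L: payoffs 1, 0, 9 → best response D.
Player A against C: payoffs 8, 5, 10 → best response D.
Player A against R: payoffs 1, 0, 4 → best response D.
Player B against U: payoffs 3, 2, 4 → best response R.
Player B against M: payoffs 8, 12, 5 → best response C.
Player B against D: payoffs 5, 6, 9 → best response R.
Mutual best responses: (D, R).

Pure NE: (D, R)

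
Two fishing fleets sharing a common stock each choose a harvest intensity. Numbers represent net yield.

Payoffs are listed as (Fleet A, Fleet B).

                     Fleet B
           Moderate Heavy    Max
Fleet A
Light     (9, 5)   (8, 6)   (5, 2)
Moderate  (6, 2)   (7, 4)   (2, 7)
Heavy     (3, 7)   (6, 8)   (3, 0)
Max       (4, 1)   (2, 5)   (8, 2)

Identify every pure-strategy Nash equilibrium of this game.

The unique pure-strategy Nash equilibrium is (Light, Heavy).

Fleet A against Moderate: payoffs 9, 6, 3, 4 → best response Light.
Fleet A against Heavy: payoffs 8, 7, 6, 2 → best response Light.
Fleet A against Max: payoffs 5, 2, 3, 8 → best response Max.
Fleet B against Light: payoffs 5, 6, 2 → best response Heavy.
Fleet B against Moderate: payoffs 2, 4, 7 → best response Max.
Fleet B against Heavy: payoffs 7, 8, 0 → best response Heavy.
Fleet B against Max: payoffs 1, 5, 2 → best response Heavy.
Mutual best responses: (Light, Heavy).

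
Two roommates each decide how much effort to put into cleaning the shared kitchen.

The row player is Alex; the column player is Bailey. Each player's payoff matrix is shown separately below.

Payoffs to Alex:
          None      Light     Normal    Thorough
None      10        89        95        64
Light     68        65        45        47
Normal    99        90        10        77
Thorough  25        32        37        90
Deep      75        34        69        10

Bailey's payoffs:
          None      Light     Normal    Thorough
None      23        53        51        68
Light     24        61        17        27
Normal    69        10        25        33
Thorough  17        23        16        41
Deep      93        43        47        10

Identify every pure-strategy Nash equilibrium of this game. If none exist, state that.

(None, None): Alex can switch to Light (10 → 68). Not NE.
(None, Light): Alex can switch to Normal (89 → 90). Not NE.
(None, Normal): Bailey can switch to Light (51 → 53). Not NE.
(None, Thorough): Alex can switch to Normal (64 → 77). Not NE.
(Light, None): Alex can switch to Normal (68 → 99). Not NE.
(Light, Light): Alex can switch to None (65 → 89). Not NE.
(Light, Normal): Alex can switch to None (45 → 95). Not NE.
(Light, Thorough): Alex can switch to None (47 → 64). Not NE.
(Normal, None): Alex gets 99, best alternative 75; Bailey gets 69, best alternative 33. No profitable deviation — NE.
(Normal, Light): Bailey can switch to None (10 → 69). Not NE.
(Normal, Normal): Alex can switch to None (10 → 95). Not NE.
(Thorough, Thorough): Alex gets 90, best alternative 77; Bailey gets 41, best alternative 23. No profitable deviation — NE.
(The remaining 8 profiles each have a profitable deviation by the same check.)

The pure Nash equilibria are (Normal, None), (Thorough, Thorough).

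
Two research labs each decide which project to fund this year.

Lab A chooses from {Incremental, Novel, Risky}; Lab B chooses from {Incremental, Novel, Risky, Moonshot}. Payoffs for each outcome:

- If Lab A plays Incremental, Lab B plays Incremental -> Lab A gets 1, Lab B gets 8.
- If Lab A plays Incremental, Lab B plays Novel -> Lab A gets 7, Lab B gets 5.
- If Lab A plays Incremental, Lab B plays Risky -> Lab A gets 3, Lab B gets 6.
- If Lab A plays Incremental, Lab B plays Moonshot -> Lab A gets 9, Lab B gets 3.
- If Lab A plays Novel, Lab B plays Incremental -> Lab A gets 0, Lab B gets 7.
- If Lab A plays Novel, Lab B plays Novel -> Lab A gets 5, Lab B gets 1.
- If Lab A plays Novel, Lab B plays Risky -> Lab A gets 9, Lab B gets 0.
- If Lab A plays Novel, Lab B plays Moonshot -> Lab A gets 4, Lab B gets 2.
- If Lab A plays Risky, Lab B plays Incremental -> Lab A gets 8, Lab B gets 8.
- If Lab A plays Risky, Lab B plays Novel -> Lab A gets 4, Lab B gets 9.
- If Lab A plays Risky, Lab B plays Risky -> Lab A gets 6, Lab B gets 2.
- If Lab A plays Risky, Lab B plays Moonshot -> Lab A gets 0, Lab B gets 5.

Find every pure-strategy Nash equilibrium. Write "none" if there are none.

No pure-strategy Nash equilibrium.

Check each profile: it is a Nash equilibrium iff no player can strictly gain by switching unilaterally.
(Incremental, Incremental): Lab A can switch to Risky (1 → 8). Not NE.
(Incremental, Novel): Lab B can switch to Incremental (5 → 8). Not NE.
(Incremental, Risky): Lab A can switch to Novel (3 → 9). Not NE.
(Incremental, Moonshot): Lab B can switch to Incremental (3 → 8). Not NE.
(Novel, Incremental): Lab A can switch to Incremental (0 → 1). Not NE.
(Novel, Novel): Lab A can switch to Incremental (5 → 7). Not NE.
(Novel, Risky): Lab B can switch to Incremental (0 → 7). Not NE.
(Novel, Moonshot): Lab A can switch to Incremental (4 → 9). Not NE.
(Risky, Incremental): Lab B can switch to Novel (8 → 9). Not NE.
(Risky, Novel): Lab A can switch to Incremental (4 → 7). Not NE.
(The remaining 2 profiles each have a profitable deviation by the same check.)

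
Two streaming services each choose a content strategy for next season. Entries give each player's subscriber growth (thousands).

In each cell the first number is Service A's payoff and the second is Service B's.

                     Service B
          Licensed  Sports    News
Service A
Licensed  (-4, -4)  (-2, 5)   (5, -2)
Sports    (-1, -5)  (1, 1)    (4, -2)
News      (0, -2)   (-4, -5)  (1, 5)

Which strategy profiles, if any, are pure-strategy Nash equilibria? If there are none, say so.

Service A against Licensed: payoffs -4, -1, 0 → best response News.
Service A against Sports: payoffs -2, 1, -4 → best response Sports.
Service A against News: payoffs 5, 4, 1 → best response Licensed.
Service B against Licensed: payoffs -4, 5, -2 → best response Sports.
Service B against Sports: payoffs -5, 1, -2 → best response Sports.
Service B against News: payoffs -2, -5, 5 → best response News.
Mutual best responses: (Sports, Sports).

Pure NE: (Sports, Sports)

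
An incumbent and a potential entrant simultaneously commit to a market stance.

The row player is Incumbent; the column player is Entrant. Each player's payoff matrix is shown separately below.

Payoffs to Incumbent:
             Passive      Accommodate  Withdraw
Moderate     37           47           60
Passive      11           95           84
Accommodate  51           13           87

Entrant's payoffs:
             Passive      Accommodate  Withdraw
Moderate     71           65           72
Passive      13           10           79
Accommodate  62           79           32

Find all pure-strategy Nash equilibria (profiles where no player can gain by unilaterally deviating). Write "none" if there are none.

This game has no pure Nash equilibrium.

Incumbent against Passive: payoffs 37, 11, 51 → best response Accommodate.
Incumbent against Accommodate: payoffs 47, 95, 13 → best response Passive.
Incumbent against Withdraw: payoffs 60, 84, 87 → best response Accommodate.
Entrant against Moderate: payoffs 71, 65, 72 → best response Withdraw.
Entrant against Passive: payoffs 13, 10, 79 → best response Withdraw.
Entrant against Accommodate: payoffs 62, 79, 32 → best response Accommodate.
No profile is a mutual best response for all players.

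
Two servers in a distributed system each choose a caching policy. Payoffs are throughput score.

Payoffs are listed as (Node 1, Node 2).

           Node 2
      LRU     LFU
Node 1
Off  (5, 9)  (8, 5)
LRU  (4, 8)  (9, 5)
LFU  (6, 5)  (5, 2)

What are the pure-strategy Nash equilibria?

Mark each player's best response to every combination of opponents' strategies; a profile where every player is best-responding is a pure Nash equilibrium.
Node 1 against LRU: payoffs 5, 4, 6 → best response LFU.
Node 1 against LFU: payoffs 8, 9, 5 → best response LRU.
Node 2 against Off: payoffs 9, 5 → best response LRU.
Node 2 against LRU: payoffs 8, 5 → best response LRU.
Node 2 against LFU: payoffs 5, 2 → best response LRU.
Mutual best responses: (LFU, LRU).

The unique pure-strategy Nash equilibrium is (LFU, LRU).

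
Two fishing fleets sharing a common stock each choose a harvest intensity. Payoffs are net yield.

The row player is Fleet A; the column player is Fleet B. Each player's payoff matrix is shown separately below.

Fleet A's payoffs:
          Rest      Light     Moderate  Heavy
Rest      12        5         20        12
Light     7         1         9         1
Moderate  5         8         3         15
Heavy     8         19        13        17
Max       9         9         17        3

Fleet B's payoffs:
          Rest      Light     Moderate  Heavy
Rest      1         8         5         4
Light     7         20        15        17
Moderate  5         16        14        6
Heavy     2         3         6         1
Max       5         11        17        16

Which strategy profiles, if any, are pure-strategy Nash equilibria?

There is no pure-strategy Nash equilibrium.

Fleet A against Rest: payoffs 12, 7, 5, 8, 9 → best response Rest.
Fleet A against Light: payoffs 5, 1, 8, 19, 9 → best response Heavy.
Fleet A against Moderate: payoffs 20, 9, 3, 13, 17 → best response Rest.
Fleet A against Heavy: payoffs 12, 1, 15, 17, 3 → best response Heavy.
Fleet B against Rest: payoffs 1, 8, 5, 4 → best response Light.
Fleet B against Light: payoffs 7, 20, 15, 17 → best response Light.
Fleet B against Moderate: payoffs 5, 16, 14, 6 → best response Light.
Fleet B against Heavy: payoffs 2, 3, 6, 1 → best response Moderate.
Fleet B against Max: payoffs 5, 11, 17, 16 → best response Moderate.
No profile is a mutual best response for all players.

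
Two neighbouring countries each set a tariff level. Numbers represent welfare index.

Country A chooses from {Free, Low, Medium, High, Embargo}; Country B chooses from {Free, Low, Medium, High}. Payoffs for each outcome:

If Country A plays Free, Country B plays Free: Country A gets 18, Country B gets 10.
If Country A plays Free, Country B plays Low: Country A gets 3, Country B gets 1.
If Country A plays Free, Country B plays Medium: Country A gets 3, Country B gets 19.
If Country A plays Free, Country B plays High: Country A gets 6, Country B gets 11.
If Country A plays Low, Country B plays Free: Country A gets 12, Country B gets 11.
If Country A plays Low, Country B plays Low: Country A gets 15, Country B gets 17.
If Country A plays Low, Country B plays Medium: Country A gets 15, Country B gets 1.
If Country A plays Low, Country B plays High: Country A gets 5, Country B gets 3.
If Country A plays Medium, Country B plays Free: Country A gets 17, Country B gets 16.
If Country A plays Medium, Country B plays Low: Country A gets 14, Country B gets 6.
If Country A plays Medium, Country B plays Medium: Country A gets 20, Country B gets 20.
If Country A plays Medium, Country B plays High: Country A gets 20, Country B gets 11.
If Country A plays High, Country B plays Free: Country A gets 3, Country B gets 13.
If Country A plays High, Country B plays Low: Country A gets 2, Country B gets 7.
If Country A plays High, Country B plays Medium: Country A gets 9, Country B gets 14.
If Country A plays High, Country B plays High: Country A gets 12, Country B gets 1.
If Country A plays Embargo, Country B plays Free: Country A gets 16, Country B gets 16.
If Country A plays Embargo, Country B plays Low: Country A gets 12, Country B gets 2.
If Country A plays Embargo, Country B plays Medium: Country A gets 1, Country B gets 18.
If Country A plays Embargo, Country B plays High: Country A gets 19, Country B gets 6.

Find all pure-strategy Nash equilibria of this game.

Country A against Free: payoffs 18, 12, 17, 3, 16 → best response Free.
Country A against Low: payoffs 3, 15, 14, 2, 12 → best response Low.
Country A against Medium: payoffs 3, 15, 20, 9, 1 → best response Medium.
Country A against High: payoffs 6, 5, 20, 12, 19 → best response Medium.
Country B against Free: payoffs 10, 1, 19, 11 → best response Medium.
Country B against Low: payoffs 11, 17, 1, 3 → best response Low.
Country B against Medium: payoffs 16, 6, 20, 11 → best response Medium.
Country B against High: payoffs 13, 7, 14, 1 → best response Medium.
Country B against Embargo: payoffs 16, 2, 18, 6 → best response Medium.
Mutual best responses: (Low, Low); (Medium, Medium).

Pure-strategy Nash equilibria: (Low, Low); (Medium, Medium)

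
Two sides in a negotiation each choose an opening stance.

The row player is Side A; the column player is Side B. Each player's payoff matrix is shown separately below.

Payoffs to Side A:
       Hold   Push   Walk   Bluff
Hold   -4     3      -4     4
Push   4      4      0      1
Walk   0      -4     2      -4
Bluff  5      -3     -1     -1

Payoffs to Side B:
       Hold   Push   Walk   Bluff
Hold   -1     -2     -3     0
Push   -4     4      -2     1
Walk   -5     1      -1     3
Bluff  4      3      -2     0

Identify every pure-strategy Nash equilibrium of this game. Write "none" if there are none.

The pure Nash equilibria are (Hold, Bluff), (Push, Push), (Bluff, Hold).

Mark each player's best response to every combination of opponents' strategies; a profile where every player is best-responding is a pure Nash equilibrium.
Side A against Hold: payoffs -4, 4, 0, 5 → best response Bluff.
Side A against Push: payoffs 3, 4, -4, -3 → best response Push.
Side A against Walk: payoffs -4, 0, 2, -1 → best response Walk.
Side A against Bluff: payoffs 4, 1, -4, -1 → best response Hold.
Side B against Hold: payoffs -1, -2, -3, 0 → best response Bluff.
Side B against Push: payoffs -4, 4, -2, 1 → best response Push.
Side B against Walk: payoffs -5, 1, -1, 3 → best response Bluff.
Side B against Bluff: payoffs 4, 3, -2, 0 → best response Hold.
Mutual best responses: (Hold, Bluff); (Push, Push); (Bluff, Hold).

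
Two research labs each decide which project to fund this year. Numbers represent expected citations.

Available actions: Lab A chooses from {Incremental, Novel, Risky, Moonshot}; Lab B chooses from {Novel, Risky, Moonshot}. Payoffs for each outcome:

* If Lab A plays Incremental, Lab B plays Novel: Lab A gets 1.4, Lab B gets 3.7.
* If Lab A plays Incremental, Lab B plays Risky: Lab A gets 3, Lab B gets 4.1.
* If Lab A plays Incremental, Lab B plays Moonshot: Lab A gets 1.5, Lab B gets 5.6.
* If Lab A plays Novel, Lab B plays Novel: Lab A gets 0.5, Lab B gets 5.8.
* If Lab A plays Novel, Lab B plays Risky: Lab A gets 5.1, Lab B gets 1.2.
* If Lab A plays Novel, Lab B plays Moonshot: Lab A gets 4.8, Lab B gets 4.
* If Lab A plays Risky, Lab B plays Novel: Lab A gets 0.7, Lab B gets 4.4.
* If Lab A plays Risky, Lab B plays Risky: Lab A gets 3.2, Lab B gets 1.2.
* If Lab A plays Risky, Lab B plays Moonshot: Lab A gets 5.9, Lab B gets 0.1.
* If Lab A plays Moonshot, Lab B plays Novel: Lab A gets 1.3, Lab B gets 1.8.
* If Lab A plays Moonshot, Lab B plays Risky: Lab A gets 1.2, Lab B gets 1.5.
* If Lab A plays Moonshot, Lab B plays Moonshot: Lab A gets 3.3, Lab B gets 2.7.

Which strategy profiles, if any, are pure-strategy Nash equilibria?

Lab A against Novel: payoffs 1.4, 0.5, 0.7, 1.3 → best response Incremental.
Lab A against Risky: payoffs 3, 5.1, 3.2, 1.2 → best response Novel.
Lab A against Moonshot: payoffs 1.5, 4.8, 5.9, 3.3 → best response Risky.
Lab B against Incremental: payoffs 3.7, 4.1, 5.6 → best response Moonshot.
Lab B against Novel: payoffs 5.8, 1.2, 4 → best response Novel.
Lab B against Risky: payoffs 4.4, 1.2, 0.1 → best response Novel.
Lab B against Moonshot: payoffs 1.8, 1.5, 2.7 → best response Moonshot.
No profile is a mutual best response for all players.

There is no pure-strategy Nash equilibrium.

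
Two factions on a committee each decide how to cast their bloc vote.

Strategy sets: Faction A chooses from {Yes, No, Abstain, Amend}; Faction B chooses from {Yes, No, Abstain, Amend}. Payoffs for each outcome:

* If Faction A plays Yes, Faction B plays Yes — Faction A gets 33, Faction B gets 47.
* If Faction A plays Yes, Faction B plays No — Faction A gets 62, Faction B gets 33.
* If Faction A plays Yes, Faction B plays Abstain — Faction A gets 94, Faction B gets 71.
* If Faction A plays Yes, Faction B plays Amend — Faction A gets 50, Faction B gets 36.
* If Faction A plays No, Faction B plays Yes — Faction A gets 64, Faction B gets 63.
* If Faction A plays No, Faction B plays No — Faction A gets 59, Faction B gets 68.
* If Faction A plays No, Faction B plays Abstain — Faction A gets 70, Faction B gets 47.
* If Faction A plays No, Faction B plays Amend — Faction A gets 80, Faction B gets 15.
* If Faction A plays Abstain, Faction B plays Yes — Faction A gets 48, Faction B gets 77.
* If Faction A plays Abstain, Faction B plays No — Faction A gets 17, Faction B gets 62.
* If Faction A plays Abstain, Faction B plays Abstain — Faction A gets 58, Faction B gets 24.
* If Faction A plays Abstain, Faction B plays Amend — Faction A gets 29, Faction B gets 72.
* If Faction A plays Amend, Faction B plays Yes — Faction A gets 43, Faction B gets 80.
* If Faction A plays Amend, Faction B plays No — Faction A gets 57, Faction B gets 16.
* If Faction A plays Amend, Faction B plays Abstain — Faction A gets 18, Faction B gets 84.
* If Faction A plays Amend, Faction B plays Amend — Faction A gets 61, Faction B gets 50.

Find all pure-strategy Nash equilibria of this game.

Mark each player's best response to every combination of opponents' strategies; a profile where every player is best-responding is a pure Nash equilibrium.
Faction A against Yes: payoffs 33, 64, 48, 43 → best response No.
Faction A against No: payoffs 62, 59, 17, 57 → best response Yes.
Faction A against Abstain: payoffs 94, 70, 58, 18 → best response Yes.
Faction A against Amend: payoffs 50, 80, 29, 61 → best response No.
Faction B against Yes: payoffs 47, 33, 71, 36 → best response Abstain.
Faction B against No: payoffs 63, 68, 47, 15 → best response No.
Faction B against Abstain: payoffs 77, 62, 24, 72 → best response Yes.
Faction B against Amend: payoffs 80, 16, 84, 50 → best response Abstain.
Mutual best responses: (Yes, Abstain).

The unique pure-strategy Nash equilibrium is (Yes, Abstain).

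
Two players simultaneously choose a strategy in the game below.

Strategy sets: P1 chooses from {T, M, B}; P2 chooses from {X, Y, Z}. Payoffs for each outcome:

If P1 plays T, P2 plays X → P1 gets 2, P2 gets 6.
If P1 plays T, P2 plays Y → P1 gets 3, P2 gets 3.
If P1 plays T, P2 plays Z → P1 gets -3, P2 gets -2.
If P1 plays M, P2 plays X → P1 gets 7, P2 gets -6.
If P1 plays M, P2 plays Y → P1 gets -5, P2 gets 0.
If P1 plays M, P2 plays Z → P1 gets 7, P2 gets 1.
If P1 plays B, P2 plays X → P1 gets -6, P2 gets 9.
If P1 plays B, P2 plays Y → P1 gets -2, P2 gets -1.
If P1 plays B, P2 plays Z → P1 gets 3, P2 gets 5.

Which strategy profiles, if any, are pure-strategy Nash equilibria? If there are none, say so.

P1 against X: payoffs 2, 7, -6 → best response M.
P1 against Y: payoffs 3, -5, -2 → best response T.
P1 against Z: payoffs -3, 7, 3 → best response M.
P2 against T: payoffs 6, 3, -2 → best response X.
P2 against M: payoffs -6, 0, 1 → best response Z.
P2 against B: payoffs 9, -1, 5 → best response X.
Mutual best responses: (M, Z).

(M, Z)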